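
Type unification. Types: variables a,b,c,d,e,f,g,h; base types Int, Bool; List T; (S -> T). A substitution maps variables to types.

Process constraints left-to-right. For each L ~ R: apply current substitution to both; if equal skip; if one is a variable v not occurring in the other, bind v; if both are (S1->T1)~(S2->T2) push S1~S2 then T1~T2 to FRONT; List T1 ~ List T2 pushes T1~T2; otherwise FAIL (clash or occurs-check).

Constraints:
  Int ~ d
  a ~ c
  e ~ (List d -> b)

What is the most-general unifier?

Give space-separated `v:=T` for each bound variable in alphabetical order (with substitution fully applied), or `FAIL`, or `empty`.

step 1: unify Int ~ d  [subst: {-} | 2 pending]
  bind d := Int
step 2: unify a ~ c  [subst: {d:=Int} | 1 pending]
  bind a := c
step 3: unify e ~ (List Int -> b)  [subst: {d:=Int, a:=c} | 0 pending]
  bind e := (List Int -> b)

Answer: a:=c d:=Int e:=(List Int -> b)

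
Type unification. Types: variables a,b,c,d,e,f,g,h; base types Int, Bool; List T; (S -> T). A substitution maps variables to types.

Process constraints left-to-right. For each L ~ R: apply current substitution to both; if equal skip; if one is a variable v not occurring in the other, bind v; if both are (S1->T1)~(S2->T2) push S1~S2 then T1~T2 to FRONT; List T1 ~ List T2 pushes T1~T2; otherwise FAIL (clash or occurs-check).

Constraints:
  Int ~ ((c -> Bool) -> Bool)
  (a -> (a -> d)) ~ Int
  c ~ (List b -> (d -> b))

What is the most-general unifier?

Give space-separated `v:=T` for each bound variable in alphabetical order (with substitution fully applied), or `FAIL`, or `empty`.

step 1: unify Int ~ ((c -> Bool) -> Bool)  [subst: {-} | 2 pending]
  clash: Int vs ((c -> Bool) -> Bool)

Answer: FAIL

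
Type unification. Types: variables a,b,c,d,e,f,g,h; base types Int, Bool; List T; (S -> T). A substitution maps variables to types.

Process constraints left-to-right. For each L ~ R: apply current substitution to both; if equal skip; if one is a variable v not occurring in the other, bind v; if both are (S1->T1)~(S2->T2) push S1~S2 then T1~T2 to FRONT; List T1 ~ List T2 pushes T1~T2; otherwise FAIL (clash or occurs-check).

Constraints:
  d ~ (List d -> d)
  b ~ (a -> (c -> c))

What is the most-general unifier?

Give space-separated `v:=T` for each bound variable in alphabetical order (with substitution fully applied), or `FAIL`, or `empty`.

step 1: unify d ~ (List d -> d)  [subst: {-} | 1 pending]
  occurs-check fail: d in (List d -> d)

Answer: FAIL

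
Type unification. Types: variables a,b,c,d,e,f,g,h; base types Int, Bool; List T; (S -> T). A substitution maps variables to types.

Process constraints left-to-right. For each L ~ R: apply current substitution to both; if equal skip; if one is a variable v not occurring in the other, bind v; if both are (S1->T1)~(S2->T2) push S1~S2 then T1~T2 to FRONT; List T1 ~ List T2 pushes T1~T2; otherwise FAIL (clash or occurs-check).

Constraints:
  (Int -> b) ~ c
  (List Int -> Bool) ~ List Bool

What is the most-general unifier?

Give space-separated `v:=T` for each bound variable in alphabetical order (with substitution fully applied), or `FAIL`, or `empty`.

step 1: unify (Int -> b) ~ c  [subst: {-} | 1 pending]
  bind c := (Int -> b)
step 2: unify (List Int -> Bool) ~ List Bool  [subst: {c:=(Int -> b)} | 0 pending]
  clash: (List Int -> Bool) vs List Bool

Answer: FAIL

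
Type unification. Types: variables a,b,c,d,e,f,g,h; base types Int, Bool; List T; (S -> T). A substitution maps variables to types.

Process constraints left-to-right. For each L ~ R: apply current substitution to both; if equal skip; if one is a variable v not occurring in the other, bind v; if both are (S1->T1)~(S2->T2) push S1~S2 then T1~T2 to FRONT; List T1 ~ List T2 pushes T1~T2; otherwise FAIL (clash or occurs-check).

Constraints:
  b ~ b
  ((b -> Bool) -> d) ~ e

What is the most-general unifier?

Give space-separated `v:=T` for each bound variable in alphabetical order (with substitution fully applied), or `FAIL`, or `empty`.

step 1: unify b ~ b  [subst: {-} | 1 pending]
  -> identical, skip
step 2: unify ((b -> Bool) -> d) ~ e  [subst: {-} | 0 pending]
  bind e := ((b -> Bool) -> d)

Answer: e:=((b -> Bool) -> d)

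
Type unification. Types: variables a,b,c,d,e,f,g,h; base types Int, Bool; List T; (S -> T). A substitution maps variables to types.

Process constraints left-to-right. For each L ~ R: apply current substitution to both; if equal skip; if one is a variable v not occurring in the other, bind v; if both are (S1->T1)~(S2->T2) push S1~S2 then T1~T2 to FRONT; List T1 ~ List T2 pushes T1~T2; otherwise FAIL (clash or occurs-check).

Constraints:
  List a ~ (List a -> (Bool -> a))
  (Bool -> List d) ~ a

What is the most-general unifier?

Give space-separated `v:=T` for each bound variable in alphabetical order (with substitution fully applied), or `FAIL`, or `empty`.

Answer: FAIL

Derivation:
step 1: unify List a ~ (List a -> (Bool -> a))  [subst: {-} | 1 pending]
  clash: List a vs (List a -> (Bool -> a))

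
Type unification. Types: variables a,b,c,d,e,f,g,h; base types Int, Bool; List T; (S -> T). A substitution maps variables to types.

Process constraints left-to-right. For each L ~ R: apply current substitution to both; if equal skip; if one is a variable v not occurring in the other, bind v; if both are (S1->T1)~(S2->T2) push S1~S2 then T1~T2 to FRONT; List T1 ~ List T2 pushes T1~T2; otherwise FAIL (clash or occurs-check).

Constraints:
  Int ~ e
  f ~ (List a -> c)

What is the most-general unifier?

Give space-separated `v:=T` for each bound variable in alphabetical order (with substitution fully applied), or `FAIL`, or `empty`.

step 1: unify Int ~ e  [subst: {-} | 1 pending]
  bind e := Int
step 2: unify f ~ (List a -> c)  [subst: {e:=Int} | 0 pending]
  bind f := (List a -> c)

Answer: e:=Int f:=(List a -> c)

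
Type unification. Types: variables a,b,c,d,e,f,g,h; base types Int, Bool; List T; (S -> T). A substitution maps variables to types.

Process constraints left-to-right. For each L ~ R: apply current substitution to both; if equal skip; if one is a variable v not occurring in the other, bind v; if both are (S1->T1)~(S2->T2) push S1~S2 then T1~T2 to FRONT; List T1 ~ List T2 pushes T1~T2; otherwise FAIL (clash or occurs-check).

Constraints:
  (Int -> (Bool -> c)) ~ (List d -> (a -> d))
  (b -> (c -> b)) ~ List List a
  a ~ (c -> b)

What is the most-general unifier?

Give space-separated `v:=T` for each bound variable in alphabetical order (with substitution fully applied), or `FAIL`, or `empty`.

Answer: FAIL

Derivation:
step 1: unify (Int -> (Bool -> c)) ~ (List d -> (a -> d))  [subst: {-} | 2 pending]
  -> decompose arrow: push Int~List d, (Bool -> c)~(a -> d)
step 2: unify Int ~ List d  [subst: {-} | 3 pending]
  clash: Int vs List d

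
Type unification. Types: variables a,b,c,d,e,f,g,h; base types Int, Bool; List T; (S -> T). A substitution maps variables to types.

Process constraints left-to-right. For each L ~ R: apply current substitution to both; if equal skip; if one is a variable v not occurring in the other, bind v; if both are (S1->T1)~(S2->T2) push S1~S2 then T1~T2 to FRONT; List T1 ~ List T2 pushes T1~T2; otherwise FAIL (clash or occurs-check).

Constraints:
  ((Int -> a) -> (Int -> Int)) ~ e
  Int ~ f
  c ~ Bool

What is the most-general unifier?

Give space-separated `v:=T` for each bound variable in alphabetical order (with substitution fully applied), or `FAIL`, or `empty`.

step 1: unify ((Int -> a) -> (Int -> Int)) ~ e  [subst: {-} | 2 pending]
  bind e := ((Int -> a) -> (Int -> Int))
step 2: unify Int ~ f  [subst: {e:=((Int -> a) -> (Int -> Int))} | 1 pending]
  bind f := Int
step 3: unify c ~ Bool  [subst: {e:=((Int -> a) -> (Int -> Int)), f:=Int} | 0 pending]
  bind c := Bool

Answer: c:=Bool e:=((Int -> a) -> (Int -> Int)) f:=Int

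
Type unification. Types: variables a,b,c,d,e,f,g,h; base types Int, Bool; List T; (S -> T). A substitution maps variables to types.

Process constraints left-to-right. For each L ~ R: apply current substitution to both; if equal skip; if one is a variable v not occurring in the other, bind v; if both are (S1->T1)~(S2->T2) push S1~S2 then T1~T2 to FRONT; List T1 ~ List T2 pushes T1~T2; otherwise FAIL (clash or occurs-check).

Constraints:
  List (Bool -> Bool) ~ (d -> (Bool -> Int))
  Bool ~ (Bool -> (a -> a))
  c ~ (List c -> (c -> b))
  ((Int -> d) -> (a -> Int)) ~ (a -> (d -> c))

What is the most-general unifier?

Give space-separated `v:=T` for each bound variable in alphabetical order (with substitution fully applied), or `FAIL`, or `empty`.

Answer: FAIL

Derivation:
step 1: unify List (Bool -> Bool) ~ (d -> (Bool -> Int))  [subst: {-} | 3 pending]
  clash: List (Bool -> Bool) vs (d -> (Bool -> Int))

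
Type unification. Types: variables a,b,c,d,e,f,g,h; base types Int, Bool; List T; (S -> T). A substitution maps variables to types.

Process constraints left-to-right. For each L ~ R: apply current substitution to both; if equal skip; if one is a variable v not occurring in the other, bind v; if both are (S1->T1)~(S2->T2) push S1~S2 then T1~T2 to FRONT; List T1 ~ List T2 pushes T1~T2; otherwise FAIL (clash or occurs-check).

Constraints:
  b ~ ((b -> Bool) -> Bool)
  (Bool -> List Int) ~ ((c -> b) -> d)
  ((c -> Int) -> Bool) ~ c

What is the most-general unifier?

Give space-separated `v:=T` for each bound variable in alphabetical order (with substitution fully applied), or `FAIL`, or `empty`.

step 1: unify b ~ ((b -> Bool) -> Bool)  [subst: {-} | 2 pending]
  occurs-check fail: b in ((b -> Bool) -> Bool)

Answer: FAIL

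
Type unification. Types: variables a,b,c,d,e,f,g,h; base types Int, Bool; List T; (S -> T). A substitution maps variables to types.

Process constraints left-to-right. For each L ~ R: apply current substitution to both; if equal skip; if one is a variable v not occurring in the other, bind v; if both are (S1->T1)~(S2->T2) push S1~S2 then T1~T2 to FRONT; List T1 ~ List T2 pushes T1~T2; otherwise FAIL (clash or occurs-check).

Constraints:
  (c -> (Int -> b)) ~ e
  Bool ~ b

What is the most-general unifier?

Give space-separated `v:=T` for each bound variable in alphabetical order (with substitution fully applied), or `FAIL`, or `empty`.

Answer: b:=Bool e:=(c -> (Int -> Bool))

Derivation:
step 1: unify (c -> (Int -> b)) ~ e  [subst: {-} | 1 pending]
  bind e := (c -> (Int -> b))
step 2: unify Bool ~ b  [subst: {e:=(c -> (Int -> b))} | 0 pending]
  bind b := Bool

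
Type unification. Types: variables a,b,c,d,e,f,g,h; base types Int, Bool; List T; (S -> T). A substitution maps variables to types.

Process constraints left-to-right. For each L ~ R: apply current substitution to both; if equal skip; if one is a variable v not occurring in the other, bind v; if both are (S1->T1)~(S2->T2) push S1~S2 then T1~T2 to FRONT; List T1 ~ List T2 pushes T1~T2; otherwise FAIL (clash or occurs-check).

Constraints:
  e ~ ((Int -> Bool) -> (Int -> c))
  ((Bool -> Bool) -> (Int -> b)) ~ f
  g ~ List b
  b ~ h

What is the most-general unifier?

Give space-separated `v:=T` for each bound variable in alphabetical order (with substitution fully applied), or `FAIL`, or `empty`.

Answer: b:=h e:=((Int -> Bool) -> (Int -> c)) f:=((Bool -> Bool) -> (Int -> h)) g:=List h

Derivation:
step 1: unify e ~ ((Int -> Bool) -> (Int -> c))  [subst: {-} | 3 pending]
  bind e := ((Int -> Bool) -> (Int -> c))
step 2: unify ((Bool -> Bool) -> (Int -> b)) ~ f  [subst: {e:=((Int -> Bool) -> (Int -> c))} | 2 pending]
  bind f := ((Bool -> Bool) -> (Int -> b))
step 3: unify g ~ List b  [subst: {e:=((Int -> Bool) -> (Int -> c)), f:=((Bool -> Bool) -> (Int -> b))} | 1 pending]
  bind g := List b
step 4: unify b ~ h  [subst: {e:=((Int -> Bool) -> (Int -> c)), f:=((Bool -> Bool) -> (Int -> b)), g:=List b} | 0 pending]
  bind b := h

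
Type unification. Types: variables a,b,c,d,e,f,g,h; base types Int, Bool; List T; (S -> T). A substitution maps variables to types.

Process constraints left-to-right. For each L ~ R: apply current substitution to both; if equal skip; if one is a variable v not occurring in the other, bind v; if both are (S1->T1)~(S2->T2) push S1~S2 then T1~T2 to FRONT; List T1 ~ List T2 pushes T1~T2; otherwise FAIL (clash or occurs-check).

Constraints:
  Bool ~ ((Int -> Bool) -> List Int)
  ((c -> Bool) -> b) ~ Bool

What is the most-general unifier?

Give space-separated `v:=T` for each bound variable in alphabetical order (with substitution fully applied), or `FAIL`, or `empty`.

Answer: FAIL

Derivation:
step 1: unify Bool ~ ((Int -> Bool) -> List Int)  [subst: {-} | 1 pending]
  clash: Bool vs ((Int -> Bool) -> List Int)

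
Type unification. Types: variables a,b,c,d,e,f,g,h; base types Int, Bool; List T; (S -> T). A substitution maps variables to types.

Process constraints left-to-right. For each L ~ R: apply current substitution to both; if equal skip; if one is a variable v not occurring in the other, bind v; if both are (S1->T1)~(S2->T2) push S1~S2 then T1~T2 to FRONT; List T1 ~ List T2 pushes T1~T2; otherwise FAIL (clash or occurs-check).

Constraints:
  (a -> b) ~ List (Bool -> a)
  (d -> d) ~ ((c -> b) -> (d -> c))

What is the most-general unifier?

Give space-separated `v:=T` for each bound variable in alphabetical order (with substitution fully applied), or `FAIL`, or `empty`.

step 1: unify (a -> b) ~ List (Bool -> a)  [subst: {-} | 1 pending]
  clash: (a -> b) vs List (Bool -> a)

Answer: FAIL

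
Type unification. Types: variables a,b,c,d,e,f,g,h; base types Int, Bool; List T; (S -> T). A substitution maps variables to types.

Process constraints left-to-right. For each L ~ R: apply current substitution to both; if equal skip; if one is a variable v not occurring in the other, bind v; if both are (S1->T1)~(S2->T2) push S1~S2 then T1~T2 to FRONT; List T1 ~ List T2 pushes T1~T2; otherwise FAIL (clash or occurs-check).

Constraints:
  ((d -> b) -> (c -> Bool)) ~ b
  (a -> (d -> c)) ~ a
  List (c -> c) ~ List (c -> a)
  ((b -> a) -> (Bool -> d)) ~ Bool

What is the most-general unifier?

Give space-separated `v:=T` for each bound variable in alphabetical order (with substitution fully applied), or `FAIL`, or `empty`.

step 1: unify ((d -> b) -> (c -> Bool)) ~ b  [subst: {-} | 3 pending]
  occurs-check fail

Answer: FAIL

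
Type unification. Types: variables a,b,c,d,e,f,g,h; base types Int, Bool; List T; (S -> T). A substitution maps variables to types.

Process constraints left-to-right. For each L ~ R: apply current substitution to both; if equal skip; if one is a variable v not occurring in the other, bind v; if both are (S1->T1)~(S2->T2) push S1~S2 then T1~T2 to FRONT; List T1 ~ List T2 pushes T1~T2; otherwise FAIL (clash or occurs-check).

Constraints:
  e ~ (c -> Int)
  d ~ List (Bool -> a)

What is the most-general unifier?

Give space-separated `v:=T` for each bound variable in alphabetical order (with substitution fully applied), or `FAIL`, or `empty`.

Answer: d:=List (Bool -> a) e:=(c -> Int)

Derivation:
step 1: unify e ~ (c -> Int)  [subst: {-} | 1 pending]
  bind e := (c -> Int)
step 2: unify d ~ List (Bool -> a)  [subst: {e:=(c -> Int)} | 0 pending]
  bind d := List (Bool -> a)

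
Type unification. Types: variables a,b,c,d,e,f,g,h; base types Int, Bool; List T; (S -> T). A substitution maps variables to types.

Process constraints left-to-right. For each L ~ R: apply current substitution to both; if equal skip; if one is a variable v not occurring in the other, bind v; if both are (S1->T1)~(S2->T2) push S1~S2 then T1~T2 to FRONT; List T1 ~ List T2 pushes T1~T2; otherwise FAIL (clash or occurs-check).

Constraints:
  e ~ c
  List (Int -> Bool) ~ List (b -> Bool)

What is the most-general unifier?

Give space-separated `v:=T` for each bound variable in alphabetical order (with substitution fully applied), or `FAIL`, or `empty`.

step 1: unify e ~ c  [subst: {-} | 1 pending]
  bind e := c
step 2: unify List (Int -> Bool) ~ List (b -> Bool)  [subst: {e:=c} | 0 pending]
  -> decompose List: push (Int -> Bool)~(b -> Bool)
step 3: unify (Int -> Bool) ~ (b -> Bool)  [subst: {e:=c} | 0 pending]
  -> decompose arrow: push Int~b, Bool~Bool
step 4: unify Int ~ b  [subst: {e:=c} | 1 pending]
  bind b := Int
step 5: unify Bool ~ Bool  [subst: {e:=c, b:=Int} | 0 pending]
  -> identical, skip

Answer: b:=Int e:=c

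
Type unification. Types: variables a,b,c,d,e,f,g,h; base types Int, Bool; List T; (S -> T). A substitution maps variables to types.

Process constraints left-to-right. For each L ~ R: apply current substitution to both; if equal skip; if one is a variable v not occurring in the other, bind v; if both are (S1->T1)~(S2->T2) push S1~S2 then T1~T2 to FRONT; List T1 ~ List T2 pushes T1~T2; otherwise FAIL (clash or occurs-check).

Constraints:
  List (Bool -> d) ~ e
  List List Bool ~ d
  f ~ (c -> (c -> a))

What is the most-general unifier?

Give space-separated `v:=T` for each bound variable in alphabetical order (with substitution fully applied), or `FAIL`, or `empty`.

Answer: d:=List List Bool e:=List (Bool -> List List Bool) f:=(c -> (c -> a))

Derivation:
step 1: unify List (Bool -> d) ~ e  [subst: {-} | 2 pending]
  bind e := List (Bool -> d)
step 2: unify List List Bool ~ d  [subst: {e:=List (Bool -> d)} | 1 pending]
  bind d := List List Bool
step 3: unify f ~ (c -> (c -> a))  [subst: {e:=List (Bool -> d), d:=List List Bool} | 0 pending]
  bind f := (c -> (c -> a))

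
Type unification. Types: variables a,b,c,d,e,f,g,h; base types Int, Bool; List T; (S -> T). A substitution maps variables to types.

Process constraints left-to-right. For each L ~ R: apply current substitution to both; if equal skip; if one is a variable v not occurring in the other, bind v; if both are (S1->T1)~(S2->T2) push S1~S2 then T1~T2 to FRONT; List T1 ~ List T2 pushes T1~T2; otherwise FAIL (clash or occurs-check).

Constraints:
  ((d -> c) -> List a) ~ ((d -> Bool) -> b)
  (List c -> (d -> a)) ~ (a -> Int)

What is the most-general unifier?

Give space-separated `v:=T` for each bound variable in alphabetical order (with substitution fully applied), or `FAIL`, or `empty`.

Answer: FAIL

Derivation:
step 1: unify ((d -> c) -> List a) ~ ((d -> Bool) -> b)  [subst: {-} | 1 pending]
  -> decompose arrow: push (d -> c)~(d -> Bool), List a~b
step 2: unify (d -> c) ~ (d -> Bool)  [subst: {-} | 2 pending]
  -> decompose arrow: push d~d, c~Bool
step 3: unify d ~ d  [subst: {-} | 3 pending]
  -> identical, skip
step 4: unify c ~ Bool  [subst: {-} | 2 pending]
  bind c := Bool
step 5: unify List a ~ b  [subst: {c:=Bool} | 1 pending]
  bind b := List a
step 6: unify (List Bool -> (d -> a)) ~ (a -> Int)  [subst: {c:=Bool, b:=List a} | 0 pending]
  -> decompose arrow: push List Bool~a, (d -> a)~Int
step 7: unify List Bool ~ a  [subst: {c:=Bool, b:=List a} | 1 pending]
  bind a := List Bool
step 8: unify (d -> List Bool) ~ Int  [subst: {c:=Bool, b:=List a, a:=List Bool} | 0 pending]
  clash: (d -> List Bool) vs Int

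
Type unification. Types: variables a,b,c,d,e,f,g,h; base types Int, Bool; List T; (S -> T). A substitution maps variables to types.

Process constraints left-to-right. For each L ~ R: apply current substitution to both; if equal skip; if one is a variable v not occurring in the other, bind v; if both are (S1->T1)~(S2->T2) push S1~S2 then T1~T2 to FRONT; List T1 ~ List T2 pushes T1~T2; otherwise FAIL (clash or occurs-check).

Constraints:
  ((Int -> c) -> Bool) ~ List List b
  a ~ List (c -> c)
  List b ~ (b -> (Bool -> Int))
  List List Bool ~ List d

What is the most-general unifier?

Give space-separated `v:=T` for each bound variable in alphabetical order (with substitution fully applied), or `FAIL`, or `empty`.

step 1: unify ((Int -> c) -> Bool) ~ List List b  [subst: {-} | 3 pending]
  clash: ((Int -> c) -> Bool) vs List List b

Answer: FAIL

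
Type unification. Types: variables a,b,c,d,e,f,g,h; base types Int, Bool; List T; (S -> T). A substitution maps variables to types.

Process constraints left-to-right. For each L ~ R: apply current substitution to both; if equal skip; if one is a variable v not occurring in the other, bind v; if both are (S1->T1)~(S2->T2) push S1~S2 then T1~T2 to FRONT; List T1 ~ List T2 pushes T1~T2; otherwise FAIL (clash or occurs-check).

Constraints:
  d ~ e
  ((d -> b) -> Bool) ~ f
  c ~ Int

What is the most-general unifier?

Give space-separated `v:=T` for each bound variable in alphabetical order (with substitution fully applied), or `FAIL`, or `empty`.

Answer: c:=Int d:=e f:=((e -> b) -> Bool)

Derivation:
step 1: unify d ~ e  [subst: {-} | 2 pending]
  bind d := e
step 2: unify ((e -> b) -> Bool) ~ f  [subst: {d:=e} | 1 pending]
  bind f := ((e -> b) -> Bool)
step 3: unify c ~ Int  [subst: {d:=e, f:=((e -> b) -> Bool)} | 0 pending]
  bind c := Int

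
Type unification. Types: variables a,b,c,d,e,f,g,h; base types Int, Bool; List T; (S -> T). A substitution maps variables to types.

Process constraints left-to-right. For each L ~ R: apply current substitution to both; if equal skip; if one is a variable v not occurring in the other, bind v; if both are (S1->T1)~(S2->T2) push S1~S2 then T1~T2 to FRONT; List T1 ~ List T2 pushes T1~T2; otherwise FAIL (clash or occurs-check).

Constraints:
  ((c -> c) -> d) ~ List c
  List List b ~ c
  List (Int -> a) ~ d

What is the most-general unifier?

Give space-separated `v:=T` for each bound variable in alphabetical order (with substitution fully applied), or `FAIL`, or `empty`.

Answer: FAIL

Derivation:
step 1: unify ((c -> c) -> d) ~ List c  [subst: {-} | 2 pending]
  clash: ((c -> c) -> d) vs List c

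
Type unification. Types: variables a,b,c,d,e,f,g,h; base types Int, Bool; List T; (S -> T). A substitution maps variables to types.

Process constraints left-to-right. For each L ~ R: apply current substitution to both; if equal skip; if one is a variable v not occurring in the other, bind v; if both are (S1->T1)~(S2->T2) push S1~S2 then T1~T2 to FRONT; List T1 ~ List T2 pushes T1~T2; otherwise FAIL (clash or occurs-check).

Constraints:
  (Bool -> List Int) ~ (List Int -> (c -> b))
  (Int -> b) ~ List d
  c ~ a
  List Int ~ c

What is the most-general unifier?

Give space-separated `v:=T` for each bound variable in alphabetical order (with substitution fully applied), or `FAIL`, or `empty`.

Answer: FAIL

Derivation:
step 1: unify (Bool -> List Int) ~ (List Int -> (c -> b))  [subst: {-} | 3 pending]
  -> decompose arrow: push Bool~List Int, List Int~(c -> b)
step 2: unify Bool ~ List Int  [subst: {-} | 4 pending]
  clash: Bool vs List Int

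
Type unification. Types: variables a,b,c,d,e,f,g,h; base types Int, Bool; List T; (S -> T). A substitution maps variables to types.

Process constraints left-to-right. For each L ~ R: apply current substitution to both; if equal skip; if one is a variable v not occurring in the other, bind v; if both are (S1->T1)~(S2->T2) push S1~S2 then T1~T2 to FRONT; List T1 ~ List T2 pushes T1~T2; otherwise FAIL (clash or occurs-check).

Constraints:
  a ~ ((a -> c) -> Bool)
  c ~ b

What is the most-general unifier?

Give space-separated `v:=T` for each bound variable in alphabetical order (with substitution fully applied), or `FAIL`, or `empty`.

step 1: unify a ~ ((a -> c) -> Bool)  [subst: {-} | 1 pending]
  occurs-check fail: a in ((a -> c) -> Bool)

Answer: FAIL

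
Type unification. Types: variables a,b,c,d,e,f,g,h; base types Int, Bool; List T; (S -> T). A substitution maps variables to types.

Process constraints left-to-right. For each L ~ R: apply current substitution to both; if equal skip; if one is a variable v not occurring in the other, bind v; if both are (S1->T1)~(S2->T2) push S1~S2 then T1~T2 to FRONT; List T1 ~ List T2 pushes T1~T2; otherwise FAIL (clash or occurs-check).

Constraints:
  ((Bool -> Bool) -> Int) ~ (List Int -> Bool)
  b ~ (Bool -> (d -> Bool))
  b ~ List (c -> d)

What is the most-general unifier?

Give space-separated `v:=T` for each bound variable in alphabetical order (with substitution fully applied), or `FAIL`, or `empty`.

Answer: FAIL

Derivation:
step 1: unify ((Bool -> Bool) -> Int) ~ (List Int -> Bool)  [subst: {-} | 2 pending]
  -> decompose arrow: push (Bool -> Bool)~List Int, Int~Bool
step 2: unify (Bool -> Bool) ~ List Int  [subst: {-} | 3 pending]
  clash: (Bool -> Bool) vs List Int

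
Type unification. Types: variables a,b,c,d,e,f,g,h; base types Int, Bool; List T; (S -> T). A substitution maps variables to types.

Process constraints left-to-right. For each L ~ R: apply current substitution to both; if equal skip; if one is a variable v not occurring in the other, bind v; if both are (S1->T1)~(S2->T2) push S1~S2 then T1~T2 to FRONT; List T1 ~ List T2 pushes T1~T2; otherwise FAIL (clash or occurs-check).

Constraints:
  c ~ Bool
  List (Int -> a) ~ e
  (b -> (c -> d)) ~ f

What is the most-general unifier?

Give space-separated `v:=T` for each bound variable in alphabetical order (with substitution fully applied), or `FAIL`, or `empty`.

step 1: unify c ~ Bool  [subst: {-} | 2 pending]
  bind c := Bool
step 2: unify List (Int -> a) ~ e  [subst: {c:=Bool} | 1 pending]
  bind e := List (Int -> a)
step 3: unify (b -> (Bool -> d)) ~ f  [subst: {c:=Bool, e:=List (Int -> a)} | 0 pending]
  bind f := (b -> (Bool -> d))

Answer: c:=Bool e:=List (Int -> a) f:=(b -> (Bool -> d))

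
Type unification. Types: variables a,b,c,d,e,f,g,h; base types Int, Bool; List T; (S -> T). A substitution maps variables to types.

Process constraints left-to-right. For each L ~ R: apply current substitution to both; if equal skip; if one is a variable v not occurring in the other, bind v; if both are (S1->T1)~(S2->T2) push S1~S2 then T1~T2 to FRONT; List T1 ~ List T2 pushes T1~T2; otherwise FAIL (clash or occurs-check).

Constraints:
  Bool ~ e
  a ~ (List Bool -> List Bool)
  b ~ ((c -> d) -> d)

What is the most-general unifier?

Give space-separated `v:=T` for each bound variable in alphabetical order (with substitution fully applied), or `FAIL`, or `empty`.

step 1: unify Bool ~ e  [subst: {-} | 2 pending]
  bind e := Bool
step 2: unify a ~ (List Bool -> List Bool)  [subst: {e:=Bool} | 1 pending]
  bind a := (List Bool -> List Bool)
step 3: unify b ~ ((c -> d) -> d)  [subst: {e:=Bool, a:=(List Bool -> List Bool)} | 0 pending]
  bind b := ((c -> d) -> d)

Answer: a:=(List Bool -> List Bool) b:=((c -> d) -> d) e:=Bool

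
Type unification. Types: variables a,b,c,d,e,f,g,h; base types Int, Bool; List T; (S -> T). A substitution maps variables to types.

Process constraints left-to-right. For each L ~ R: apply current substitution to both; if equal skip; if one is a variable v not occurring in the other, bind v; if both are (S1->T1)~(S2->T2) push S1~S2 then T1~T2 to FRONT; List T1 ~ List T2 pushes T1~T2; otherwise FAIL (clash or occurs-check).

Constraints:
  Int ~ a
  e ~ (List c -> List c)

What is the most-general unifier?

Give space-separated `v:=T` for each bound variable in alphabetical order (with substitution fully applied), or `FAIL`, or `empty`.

Answer: a:=Int e:=(List c -> List c)

Derivation:
step 1: unify Int ~ a  [subst: {-} | 1 pending]
  bind a := Int
step 2: unify e ~ (List c -> List c)  [subst: {a:=Int} | 0 pending]
  bind e := (List c -> List c)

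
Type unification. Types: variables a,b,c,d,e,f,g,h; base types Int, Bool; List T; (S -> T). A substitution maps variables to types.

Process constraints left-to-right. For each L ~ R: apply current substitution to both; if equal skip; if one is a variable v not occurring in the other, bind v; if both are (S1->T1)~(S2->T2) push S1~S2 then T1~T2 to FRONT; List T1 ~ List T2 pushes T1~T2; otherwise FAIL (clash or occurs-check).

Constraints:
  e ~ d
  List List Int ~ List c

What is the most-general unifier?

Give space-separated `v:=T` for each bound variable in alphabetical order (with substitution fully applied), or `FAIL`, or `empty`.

Answer: c:=List Int e:=d

Derivation:
step 1: unify e ~ d  [subst: {-} | 1 pending]
  bind e := d
step 2: unify List List Int ~ List c  [subst: {e:=d} | 0 pending]
  -> decompose List: push List Int~c
step 3: unify List Int ~ c  [subst: {e:=d} | 0 pending]
  bind c := List Int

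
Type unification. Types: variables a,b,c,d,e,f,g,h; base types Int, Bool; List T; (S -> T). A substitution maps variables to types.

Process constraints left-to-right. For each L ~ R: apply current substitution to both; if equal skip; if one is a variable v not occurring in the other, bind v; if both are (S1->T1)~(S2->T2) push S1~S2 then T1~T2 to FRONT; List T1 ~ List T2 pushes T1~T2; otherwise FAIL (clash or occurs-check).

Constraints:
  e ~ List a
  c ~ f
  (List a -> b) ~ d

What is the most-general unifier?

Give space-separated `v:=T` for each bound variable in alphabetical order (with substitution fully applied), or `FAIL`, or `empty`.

Answer: c:=f d:=(List a -> b) e:=List a

Derivation:
step 1: unify e ~ List a  [subst: {-} | 2 pending]
  bind e := List a
step 2: unify c ~ f  [subst: {e:=List a} | 1 pending]
  bind c := f
step 3: unify (List a -> b) ~ d  [subst: {e:=List a, c:=f} | 0 pending]
  bind d := (List a -> b)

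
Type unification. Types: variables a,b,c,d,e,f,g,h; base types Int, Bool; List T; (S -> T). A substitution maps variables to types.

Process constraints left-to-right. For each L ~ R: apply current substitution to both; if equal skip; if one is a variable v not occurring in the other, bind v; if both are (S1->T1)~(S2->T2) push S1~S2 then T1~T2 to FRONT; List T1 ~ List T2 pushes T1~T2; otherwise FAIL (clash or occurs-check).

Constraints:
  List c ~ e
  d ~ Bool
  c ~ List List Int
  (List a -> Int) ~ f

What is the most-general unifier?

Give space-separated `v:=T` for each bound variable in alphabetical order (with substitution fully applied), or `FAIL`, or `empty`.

Answer: c:=List List Int d:=Bool e:=List List List Int f:=(List a -> Int)

Derivation:
step 1: unify List c ~ e  [subst: {-} | 3 pending]
  bind e := List c
step 2: unify d ~ Bool  [subst: {e:=List c} | 2 pending]
  bind d := Bool
step 3: unify c ~ List List Int  [subst: {e:=List c, d:=Bool} | 1 pending]
  bind c := List List Int
step 4: unify (List a -> Int) ~ f  [subst: {e:=List c, d:=Bool, c:=List List Int} | 0 pending]
  bind f := (List a -> Int)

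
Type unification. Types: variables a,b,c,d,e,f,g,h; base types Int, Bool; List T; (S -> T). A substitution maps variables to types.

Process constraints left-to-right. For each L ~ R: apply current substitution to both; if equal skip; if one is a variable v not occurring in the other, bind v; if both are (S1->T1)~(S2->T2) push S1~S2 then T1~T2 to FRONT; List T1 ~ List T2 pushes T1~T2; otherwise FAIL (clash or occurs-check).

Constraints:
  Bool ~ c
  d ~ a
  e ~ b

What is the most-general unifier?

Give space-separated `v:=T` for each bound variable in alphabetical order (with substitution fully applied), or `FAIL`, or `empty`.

step 1: unify Bool ~ c  [subst: {-} | 2 pending]
  bind c := Bool
step 2: unify d ~ a  [subst: {c:=Bool} | 1 pending]
  bind d := a
step 3: unify e ~ b  [subst: {c:=Bool, d:=a} | 0 pending]
  bind e := b

Answer: c:=Bool d:=a e:=b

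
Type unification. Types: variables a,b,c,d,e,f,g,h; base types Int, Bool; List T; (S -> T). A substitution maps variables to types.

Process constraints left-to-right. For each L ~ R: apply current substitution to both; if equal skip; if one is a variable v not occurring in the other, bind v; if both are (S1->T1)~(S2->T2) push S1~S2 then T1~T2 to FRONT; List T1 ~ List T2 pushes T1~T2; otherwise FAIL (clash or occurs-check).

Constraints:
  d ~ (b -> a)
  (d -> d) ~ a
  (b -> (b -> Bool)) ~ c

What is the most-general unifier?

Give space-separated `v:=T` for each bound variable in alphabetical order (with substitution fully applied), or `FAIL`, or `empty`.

Answer: FAIL

Derivation:
step 1: unify d ~ (b -> a)  [subst: {-} | 2 pending]
  bind d := (b -> a)
step 2: unify ((b -> a) -> (b -> a)) ~ a  [subst: {d:=(b -> a)} | 1 pending]
  occurs-check fail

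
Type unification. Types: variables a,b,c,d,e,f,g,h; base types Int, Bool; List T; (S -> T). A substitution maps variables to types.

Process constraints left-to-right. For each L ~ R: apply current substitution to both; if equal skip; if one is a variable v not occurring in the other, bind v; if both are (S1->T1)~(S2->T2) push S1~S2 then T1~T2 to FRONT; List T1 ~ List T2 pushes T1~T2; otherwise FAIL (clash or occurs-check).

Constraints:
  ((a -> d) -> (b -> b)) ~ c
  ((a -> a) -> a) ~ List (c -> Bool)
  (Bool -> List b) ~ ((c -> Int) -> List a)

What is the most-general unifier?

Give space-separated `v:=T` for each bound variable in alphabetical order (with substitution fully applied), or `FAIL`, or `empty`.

step 1: unify ((a -> d) -> (b -> b)) ~ c  [subst: {-} | 2 pending]
  bind c := ((a -> d) -> (b -> b))
step 2: unify ((a -> a) -> a) ~ List (((a -> d) -> (b -> b)) -> Bool)  [subst: {c:=((a -> d) -> (b -> b))} | 1 pending]
  clash: ((a -> a) -> a) vs List (((a -> d) -> (b -> b)) -> Bool)

Answer: FAIL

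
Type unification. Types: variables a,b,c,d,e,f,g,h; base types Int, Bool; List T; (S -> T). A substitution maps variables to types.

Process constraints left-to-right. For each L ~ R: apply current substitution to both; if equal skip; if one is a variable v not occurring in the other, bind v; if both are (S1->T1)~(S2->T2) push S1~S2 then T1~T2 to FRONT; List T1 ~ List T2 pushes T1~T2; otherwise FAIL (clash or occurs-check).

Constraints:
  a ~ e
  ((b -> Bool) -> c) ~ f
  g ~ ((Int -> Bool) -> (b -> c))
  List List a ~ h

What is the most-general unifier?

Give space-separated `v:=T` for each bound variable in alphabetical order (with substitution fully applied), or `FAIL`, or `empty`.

Answer: a:=e f:=((b -> Bool) -> c) g:=((Int -> Bool) -> (b -> c)) h:=List List e

Derivation:
step 1: unify a ~ e  [subst: {-} | 3 pending]
  bind a := e
step 2: unify ((b -> Bool) -> c) ~ f  [subst: {a:=e} | 2 pending]
  bind f := ((b -> Bool) -> c)
step 3: unify g ~ ((Int -> Bool) -> (b -> c))  [subst: {a:=e, f:=((b -> Bool) -> c)} | 1 pending]
  bind g := ((Int -> Bool) -> (b -> c))
step 4: unify List List e ~ h  [subst: {a:=e, f:=((b -> Bool) -> c), g:=((Int -> Bool) -> (b -> c))} | 0 pending]
  bind h := List List e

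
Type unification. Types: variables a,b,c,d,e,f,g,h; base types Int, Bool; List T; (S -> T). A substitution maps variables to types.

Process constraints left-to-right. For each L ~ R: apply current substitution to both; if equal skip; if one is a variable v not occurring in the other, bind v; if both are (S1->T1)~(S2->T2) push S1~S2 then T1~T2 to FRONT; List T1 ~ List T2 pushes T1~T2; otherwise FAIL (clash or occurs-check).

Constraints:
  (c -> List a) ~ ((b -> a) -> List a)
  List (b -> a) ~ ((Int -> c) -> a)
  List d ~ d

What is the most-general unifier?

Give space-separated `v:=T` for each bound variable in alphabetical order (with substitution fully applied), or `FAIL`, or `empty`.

Answer: FAIL

Derivation:
step 1: unify (c -> List a) ~ ((b -> a) -> List a)  [subst: {-} | 2 pending]
  -> decompose arrow: push c~(b -> a), List a~List a
step 2: unify c ~ (b -> a)  [subst: {-} | 3 pending]
  bind c := (b -> a)
step 3: unify List a ~ List a  [subst: {c:=(b -> a)} | 2 pending]
  -> identical, skip
step 4: unify List (b -> a) ~ ((Int -> (b -> a)) -> a)  [subst: {c:=(b -> a)} | 1 pending]
  clash: List (b -> a) vs ((Int -> (b -> a)) -> a)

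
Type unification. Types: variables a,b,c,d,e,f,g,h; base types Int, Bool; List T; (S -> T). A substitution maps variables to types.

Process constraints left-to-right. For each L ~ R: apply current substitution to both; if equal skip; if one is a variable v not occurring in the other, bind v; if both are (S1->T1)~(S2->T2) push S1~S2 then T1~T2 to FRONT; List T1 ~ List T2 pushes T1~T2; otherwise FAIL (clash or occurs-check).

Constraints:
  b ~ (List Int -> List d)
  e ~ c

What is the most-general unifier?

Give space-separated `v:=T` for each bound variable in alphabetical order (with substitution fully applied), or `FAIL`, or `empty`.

Answer: b:=(List Int -> List d) e:=c

Derivation:
step 1: unify b ~ (List Int -> List d)  [subst: {-} | 1 pending]
  bind b := (List Int -> List d)
step 2: unify e ~ c  [subst: {b:=(List Int -> List d)} | 0 pending]
  bind e := c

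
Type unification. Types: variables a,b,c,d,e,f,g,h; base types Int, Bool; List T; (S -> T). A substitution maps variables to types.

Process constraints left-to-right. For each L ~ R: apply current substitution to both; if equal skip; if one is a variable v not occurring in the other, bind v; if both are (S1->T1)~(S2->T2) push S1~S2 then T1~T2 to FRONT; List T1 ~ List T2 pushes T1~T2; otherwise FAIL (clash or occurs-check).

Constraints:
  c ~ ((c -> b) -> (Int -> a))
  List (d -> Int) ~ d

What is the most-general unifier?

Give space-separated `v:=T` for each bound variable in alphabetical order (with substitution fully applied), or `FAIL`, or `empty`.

step 1: unify c ~ ((c -> b) -> (Int -> a))  [subst: {-} | 1 pending]
  occurs-check fail: c in ((c -> b) -> (Int -> a))

Answer: FAIL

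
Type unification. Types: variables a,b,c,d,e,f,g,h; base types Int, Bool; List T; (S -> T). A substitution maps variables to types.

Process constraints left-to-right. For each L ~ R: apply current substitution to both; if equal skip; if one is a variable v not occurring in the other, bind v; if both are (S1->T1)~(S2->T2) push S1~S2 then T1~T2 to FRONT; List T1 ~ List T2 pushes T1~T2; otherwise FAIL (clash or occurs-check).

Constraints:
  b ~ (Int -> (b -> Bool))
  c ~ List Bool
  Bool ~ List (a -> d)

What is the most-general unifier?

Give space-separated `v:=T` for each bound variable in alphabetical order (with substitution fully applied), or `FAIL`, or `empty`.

step 1: unify b ~ (Int -> (b -> Bool))  [subst: {-} | 2 pending]
  occurs-check fail: b in (Int -> (b -> Bool))

Answer: FAIL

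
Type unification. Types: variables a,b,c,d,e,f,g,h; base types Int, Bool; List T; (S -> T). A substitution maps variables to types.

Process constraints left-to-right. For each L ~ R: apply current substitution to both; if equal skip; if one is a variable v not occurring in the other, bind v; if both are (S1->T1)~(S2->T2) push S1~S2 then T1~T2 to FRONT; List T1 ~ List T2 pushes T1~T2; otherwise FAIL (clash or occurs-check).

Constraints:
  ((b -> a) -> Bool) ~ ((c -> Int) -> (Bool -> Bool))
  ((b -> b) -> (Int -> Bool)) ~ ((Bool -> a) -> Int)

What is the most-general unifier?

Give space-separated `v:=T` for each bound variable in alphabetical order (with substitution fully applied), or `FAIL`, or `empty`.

step 1: unify ((b -> a) -> Bool) ~ ((c -> Int) -> (Bool -> Bool))  [subst: {-} | 1 pending]
  -> decompose arrow: push (b -> a)~(c -> Int), Bool~(Bool -> Bool)
step 2: unify (b -> a) ~ (c -> Int)  [subst: {-} | 2 pending]
  -> decompose arrow: push b~c, a~Int
step 3: unify b ~ c  [subst: {-} | 3 pending]
  bind b := c
step 4: unify a ~ Int  [subst: {b:=c} | 2 pending]
  bind a := Int
step 5: unify Bool ~ (Bool -> Bool)  [subst: {b:=c, a:=Int} | 1 pending]
  clash: Bool vs (Bool -> Bool)

Answer: FAIL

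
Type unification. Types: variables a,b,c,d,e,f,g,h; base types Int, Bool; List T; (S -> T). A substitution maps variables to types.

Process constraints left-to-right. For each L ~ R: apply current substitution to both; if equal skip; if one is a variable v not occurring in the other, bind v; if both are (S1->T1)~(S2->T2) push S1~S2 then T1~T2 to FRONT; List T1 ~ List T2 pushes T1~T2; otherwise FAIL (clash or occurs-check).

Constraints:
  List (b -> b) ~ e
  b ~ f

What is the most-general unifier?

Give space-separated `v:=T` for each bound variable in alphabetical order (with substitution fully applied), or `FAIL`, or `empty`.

step 1: unify List (b -> b) ~ e  [subst: {-} | 1 pending]
  bind e := List (b -> b)
step 2: unify b ~ f  [subst: {e:=List (b -> b)} | 0 pending]
  bind b := f

Answer: b:=f e:=List (f -> f)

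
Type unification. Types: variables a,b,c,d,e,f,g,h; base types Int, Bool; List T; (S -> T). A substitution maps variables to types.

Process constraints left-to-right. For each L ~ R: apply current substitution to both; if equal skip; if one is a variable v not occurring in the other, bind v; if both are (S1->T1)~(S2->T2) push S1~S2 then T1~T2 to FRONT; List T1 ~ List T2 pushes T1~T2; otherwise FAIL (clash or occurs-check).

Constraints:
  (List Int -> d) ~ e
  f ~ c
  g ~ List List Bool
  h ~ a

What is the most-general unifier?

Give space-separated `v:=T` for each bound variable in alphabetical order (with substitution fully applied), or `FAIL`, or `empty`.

step 1: unify (List Int -> d) ~ e  [subst: {-} | 3 pending]
  bind e := (List Int -> d)
step 2: unify f ~ c  [subst: {e:=(List Int -> d)} | 2 pending]
  bind f := c
step 3: unify g ~ List List Bool  [subst: {e:=(List Int -> d), f:=c} | 1 pending]
  bind g := List List Bool
step 4: unify h ~ a  [subst: {e:=(List Int -> d), f:=c, g:=List List Bool} | 0 pending]
  bind h := a

Answer: e:=(List Int -> d) f:=c g:=List List Bool h:=a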